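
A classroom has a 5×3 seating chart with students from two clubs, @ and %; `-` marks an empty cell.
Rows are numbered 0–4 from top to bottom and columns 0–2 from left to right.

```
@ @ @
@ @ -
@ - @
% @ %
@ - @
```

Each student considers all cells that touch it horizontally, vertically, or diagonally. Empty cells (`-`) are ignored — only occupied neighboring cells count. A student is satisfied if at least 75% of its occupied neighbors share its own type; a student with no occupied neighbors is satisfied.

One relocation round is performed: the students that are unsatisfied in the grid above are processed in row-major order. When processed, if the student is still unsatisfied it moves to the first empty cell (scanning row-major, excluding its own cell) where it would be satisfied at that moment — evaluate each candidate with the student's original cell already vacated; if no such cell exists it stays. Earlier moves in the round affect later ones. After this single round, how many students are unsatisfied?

Initially unsatisfied (in order): (2,2), (3,0), (3,1), (3,2), (4,0), (4,2).
  (2,2) → (1,2).
  (3,0): no empty cell satisfies it; stays.
  (3,1): no empty cell satisfies it; stays.
  (3,2): no empty cell satisfies it; stays.
  (4,0) → (2,2).
  (4,2) → (2,1).
Resulting grid:
@ @ @
@ @ @
@ @ @
% @ %
- - -
Unsatisfied now: (3,0), (3,1), (3,2).

3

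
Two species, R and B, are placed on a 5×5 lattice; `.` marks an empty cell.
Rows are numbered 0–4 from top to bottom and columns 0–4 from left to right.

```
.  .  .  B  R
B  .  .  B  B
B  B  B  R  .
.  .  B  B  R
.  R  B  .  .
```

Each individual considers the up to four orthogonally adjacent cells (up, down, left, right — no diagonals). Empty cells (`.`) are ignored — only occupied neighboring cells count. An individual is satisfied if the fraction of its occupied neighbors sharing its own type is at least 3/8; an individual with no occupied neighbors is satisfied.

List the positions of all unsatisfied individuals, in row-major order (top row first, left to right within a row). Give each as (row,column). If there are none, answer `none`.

(0,4), (2,3), (3,3), (3,4), (4,1)

Row 0: (0,3)B 1/2 ✓ · (0,4)R 0/2 ✗
Row 1: (1,0)B 1/1 ✓ · (1,3)B 2/3 ✓ · (1,4)B 1/2 ✓
Row 2: (2,0)B 2/2 ✓ · (2,1)B 2/2 ✓ · (2,2)B 2/3 ✓ · (2,3)R 0/3 ✗
Row 3: (3,2)B 3/3 ✓ · (3,3)B 1/3 ✗ · (3,4)R 0/1 ✗
Row 4: (4,1)R 0/1 ✗ · (4,2)B 1/2 ✓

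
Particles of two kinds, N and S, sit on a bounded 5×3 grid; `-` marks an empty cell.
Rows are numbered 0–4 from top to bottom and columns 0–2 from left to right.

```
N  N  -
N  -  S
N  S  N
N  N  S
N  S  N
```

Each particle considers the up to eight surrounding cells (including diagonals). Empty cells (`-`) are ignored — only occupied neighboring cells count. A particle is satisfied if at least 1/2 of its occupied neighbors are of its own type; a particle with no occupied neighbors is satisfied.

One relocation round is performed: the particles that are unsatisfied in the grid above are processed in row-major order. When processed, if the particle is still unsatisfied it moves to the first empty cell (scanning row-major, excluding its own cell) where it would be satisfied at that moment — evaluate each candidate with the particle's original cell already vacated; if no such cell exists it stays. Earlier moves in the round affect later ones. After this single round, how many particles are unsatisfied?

2

Initially unsatisfied (in order): (1,2), (2,1), (2,2), (3,2), (4,1), (4,2).
  (1,2): no empty cell satisfies it; stays.
  (2,1) → (0,2).
  (2,2) → (1,1).
  (3,2): no empty cell satisfies it; stays.
  (4,1) → (2,2).
  (4,2): now satisfied by earlier moves; stays.
Resulting grid:
N N S
N N S
N - S
N N S
N - N
Unsatisfied now: (0,2), (3,2).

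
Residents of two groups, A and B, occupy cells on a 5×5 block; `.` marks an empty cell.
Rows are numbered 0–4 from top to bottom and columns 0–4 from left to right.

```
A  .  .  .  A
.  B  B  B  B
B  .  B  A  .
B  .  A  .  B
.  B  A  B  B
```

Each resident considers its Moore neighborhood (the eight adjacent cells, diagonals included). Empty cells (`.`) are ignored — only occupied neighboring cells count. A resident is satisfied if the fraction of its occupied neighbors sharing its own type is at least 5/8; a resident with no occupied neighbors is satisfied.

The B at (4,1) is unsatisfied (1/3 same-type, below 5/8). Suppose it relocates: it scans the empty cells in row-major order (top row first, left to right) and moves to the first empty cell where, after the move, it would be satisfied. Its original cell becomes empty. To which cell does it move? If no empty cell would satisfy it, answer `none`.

(0,1)

Vacating (4,1). Empty cells in order:
  (0,1): 2/3 same-type → satisfied — stop here.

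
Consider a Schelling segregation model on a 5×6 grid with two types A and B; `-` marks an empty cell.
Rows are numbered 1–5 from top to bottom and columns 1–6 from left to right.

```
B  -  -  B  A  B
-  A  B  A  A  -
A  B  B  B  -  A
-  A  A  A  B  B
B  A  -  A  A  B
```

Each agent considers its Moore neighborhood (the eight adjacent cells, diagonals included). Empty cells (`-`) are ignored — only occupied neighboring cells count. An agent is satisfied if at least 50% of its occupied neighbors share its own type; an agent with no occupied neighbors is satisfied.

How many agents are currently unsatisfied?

12

Row 1: (1,1)B 0/1 ✗ · (1,4)B 1/4 ✗ · (1,5)A 2/4 ✓ · (1,6)B 0/2 ✗
Row 2: (2,2)A 1/5 ✗ · (2,3)B 4/6 ✓ · (2,4)A 2/6 ✗ · (2,5)A 3/6 ✓
Row 3: (3,1)A 2/3 ✓ · (3,2)B 2/6 ✗ · (3,3)B 3/8 ✗ · (3,4)B 3/7 ✗ · (3,6)A 1/3 ✗
Row 4: (4,2)A 3/6 ✓ · (4,3)A 4/7 ✓ · (4,4)A 3/6 ✓ · (4,5)B 3/7 ✗ · (4,6)B 2/4 ✓
Row 5: (5,1)B 0/2 ✗ · (5,2)A 2/3 ✓ · (5,4)A 3/4 ✓ · (5,5)A 2/5 ✗ · (5,6)B 2/3 ✓
Unsatisfied: (1,1), (1,4), (1,6), (2,2), (2,4), (3,2), (3,3), (3,4), (3,6), (4,5), (5,1), (5,5) — 12 in total.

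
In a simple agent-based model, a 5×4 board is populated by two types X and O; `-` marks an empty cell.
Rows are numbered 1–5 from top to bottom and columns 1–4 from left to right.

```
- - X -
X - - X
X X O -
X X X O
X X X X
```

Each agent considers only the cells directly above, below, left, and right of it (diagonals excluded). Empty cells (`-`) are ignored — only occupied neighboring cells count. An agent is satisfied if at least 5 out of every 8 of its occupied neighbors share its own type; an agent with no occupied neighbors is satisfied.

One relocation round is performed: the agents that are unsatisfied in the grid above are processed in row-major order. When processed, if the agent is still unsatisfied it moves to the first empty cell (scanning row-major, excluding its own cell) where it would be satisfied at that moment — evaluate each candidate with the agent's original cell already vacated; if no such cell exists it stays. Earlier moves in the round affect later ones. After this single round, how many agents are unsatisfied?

1

Initially unsatisfied (in order): (3,3), (4,3), (4,4), (5,4).
  (3,3): no empty cell satisfies it; stays.
  (4,3) → (1,1).
  (4,4): no empty cell satisfies it; stays.
  (5,4) → (1,2).
Resulting grid:
X X X -
X - - X
X X O -
X X - O
X X X -
Unsatisfied now: (3,3).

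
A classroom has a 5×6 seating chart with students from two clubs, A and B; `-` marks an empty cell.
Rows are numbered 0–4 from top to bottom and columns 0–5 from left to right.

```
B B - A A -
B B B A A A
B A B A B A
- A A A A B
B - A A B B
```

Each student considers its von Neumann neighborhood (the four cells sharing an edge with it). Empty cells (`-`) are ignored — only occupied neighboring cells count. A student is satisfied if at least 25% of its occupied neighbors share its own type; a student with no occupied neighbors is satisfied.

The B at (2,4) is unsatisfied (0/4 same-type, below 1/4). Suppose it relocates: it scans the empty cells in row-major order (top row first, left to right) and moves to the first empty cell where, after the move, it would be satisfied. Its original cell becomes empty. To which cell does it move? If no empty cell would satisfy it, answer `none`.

Vacating (2,4). Empty cells in order:
  (0,2): 2/3 same-type → satisfied — stop here.

(0,2)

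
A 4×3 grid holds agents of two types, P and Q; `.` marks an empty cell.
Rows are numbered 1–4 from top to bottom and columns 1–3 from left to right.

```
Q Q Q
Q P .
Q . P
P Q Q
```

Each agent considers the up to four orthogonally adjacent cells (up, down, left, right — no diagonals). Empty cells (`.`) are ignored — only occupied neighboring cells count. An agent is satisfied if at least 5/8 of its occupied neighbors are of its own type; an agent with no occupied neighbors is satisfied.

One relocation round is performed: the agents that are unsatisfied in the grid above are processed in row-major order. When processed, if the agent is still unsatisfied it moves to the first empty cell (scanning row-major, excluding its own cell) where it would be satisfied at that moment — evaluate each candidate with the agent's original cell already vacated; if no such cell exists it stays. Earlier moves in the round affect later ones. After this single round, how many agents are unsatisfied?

2

Initially unsatisfied (in order): (2,2), (3,1), (3,3), (4,1), (4,2), (4,3).
  (2,2): no empty cell satisfies it; stays.
  (3,1): no empty cell satisfies it; stays.
  (3,3): no empty cell satisfies it; stays.
  (4,1) → (2,3).
  (4,2): now satisfied by earlier moves; stays.
  (4,3) → (4,1).
Resulting grid:
Q Q Q
Q P P
Q . P
Q Q .
Unsatisfied now: (1,3), (2,2).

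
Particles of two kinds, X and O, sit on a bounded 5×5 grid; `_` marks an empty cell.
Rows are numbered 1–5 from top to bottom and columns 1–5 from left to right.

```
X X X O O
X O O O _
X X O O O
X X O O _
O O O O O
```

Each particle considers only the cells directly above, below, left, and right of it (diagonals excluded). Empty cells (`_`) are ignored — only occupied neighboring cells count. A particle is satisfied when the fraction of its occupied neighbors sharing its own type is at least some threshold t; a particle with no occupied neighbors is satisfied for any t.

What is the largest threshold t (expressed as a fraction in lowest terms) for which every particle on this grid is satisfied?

1/4

Row 1: (1,1)X 2/2 · (1,2)X 2/3 · (1,3)X 1/3 · (1,4)O 2/3 · (1,5)O 1/1
Row 2: (2,1)X 2/3 · (2,2)O 1/4 · (2,3)O 3/4 · (2,4)O 3/3
Row 3: (3,1)X 3/3 · (3,2)X 2/4 · (3,3)O 3/4 · (3,4)O 4/4 · (3,5)O 1/1
Row 4: (4,1)X 2/3 · (4,2)X 2/4 · (4,3)O 3/4 · (4,4)O 3/3
Row 5: (5,1)O 1/2 · (5,2)O 2/3 · (5,3)O 3/3 · (5,4)O 3/3 · (5,5)O 1/1
The smallest same-type fraction is 1/4 at (2,2), which reduces to 1/4. Any threshold above that leaves this particle unsatisfied.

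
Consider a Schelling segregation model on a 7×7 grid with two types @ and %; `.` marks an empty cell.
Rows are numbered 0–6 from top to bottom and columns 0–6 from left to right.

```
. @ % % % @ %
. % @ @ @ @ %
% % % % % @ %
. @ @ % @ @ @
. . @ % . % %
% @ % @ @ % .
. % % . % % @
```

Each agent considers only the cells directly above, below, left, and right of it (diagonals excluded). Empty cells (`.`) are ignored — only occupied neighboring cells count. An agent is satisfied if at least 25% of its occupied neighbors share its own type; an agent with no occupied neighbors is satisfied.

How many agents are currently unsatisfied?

4

(0,1)@ 0/2 not
(0,2)% 1/3 satisfied
(0,3)% 2/3 satisfied
(0,4)% 1/3 satisfied
(0,5)@ 1/3 satisfied
(0,6)% 1/2 satisfied
(1,1)% 1/3 satisfied
(1,2)@ 1/4 satisfied
(1,3)@ 2/4 satisfied
(1,4)@ 2/4 satisfied
(1,5)@ 3/4 satisfied
(1,6)% 2/3 satisfied
(2,0)% 1/1 satisfied
(2,1)% 3/4 satisfied
(2,2)% 2/4 satisfied
(2,3)% 3/4 satisfied
(2,4)% 1/4 satisfied
(2,5)@ 2/4 satisfied
(2,6)% 1/3 satisfied
(3,1)@ 1/2 satisfied
(3,2)@ 2/4 satisfied
(3,3)% 2/4 satisfied
(3,4)@ 1/3 satisfied
(3,5)@ 3/4 satisfied
(3,6)@ 1/3 satisfied
(4,2)@ 1/3 satisfied
(4,3)% 1/3 satisfied
(4,5)% 2/3 satisfied
(4,6)% 1/2 satisfied
(5,0)% 0/1 not
(5,1)@ 0/3 not
(5,2)% 1/4 satisfied
(5,3)@ 1/3 satisfied
(5,4)@ 1/3 satisfied
(5,5)% 2/3 satisfied
(6,1)% 1/2 satisfied
(6,2)% 2/2 satisfied
(6,4)% 1/2 satisfied
(6,5)% 2/3 satisfied
(6,6)@ 0/1 not
Unsatisfied: (0,1), (5,0), (5,1), (6,6) — 4 in total.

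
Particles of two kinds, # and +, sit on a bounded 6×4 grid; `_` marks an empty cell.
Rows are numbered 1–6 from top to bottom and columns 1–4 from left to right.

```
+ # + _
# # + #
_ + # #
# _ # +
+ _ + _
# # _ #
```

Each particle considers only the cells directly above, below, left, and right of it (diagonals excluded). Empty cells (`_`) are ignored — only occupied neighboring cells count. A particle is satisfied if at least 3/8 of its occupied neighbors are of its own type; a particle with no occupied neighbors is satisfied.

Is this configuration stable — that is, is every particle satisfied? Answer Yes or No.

No

Row 1: (1,1)+ 0/2 unhappy · (1,2)# 1/3 unhappy · (1,3)+ 1/2 ok
Row 2: (2,1)# 1/2 ok · (2,2)# 2/4 ok · (2,3)+ 1/4 unhappy · (2,4)# 1/2 ok
Row 3: (3,2)+ 0/2 unhappy · (3,3)# 2/4 ok · (3,4)# 2/3 ok
Row 4: (4,1)# 0/1 unhappy · (4,3)# 1/3 unhappy · (4,4)+ 0/2 unhappy
Row 5: (5,1)+ 0/2 unhappy · (5,3)+ 0/1 unhappy
Row 6: (6,1)# 1/2 ok · (6,2)# 1/1 ok · (6,4)# 0/0 ok
For instance (1,1) has only 0/2 same-type neighbors, below 3/8.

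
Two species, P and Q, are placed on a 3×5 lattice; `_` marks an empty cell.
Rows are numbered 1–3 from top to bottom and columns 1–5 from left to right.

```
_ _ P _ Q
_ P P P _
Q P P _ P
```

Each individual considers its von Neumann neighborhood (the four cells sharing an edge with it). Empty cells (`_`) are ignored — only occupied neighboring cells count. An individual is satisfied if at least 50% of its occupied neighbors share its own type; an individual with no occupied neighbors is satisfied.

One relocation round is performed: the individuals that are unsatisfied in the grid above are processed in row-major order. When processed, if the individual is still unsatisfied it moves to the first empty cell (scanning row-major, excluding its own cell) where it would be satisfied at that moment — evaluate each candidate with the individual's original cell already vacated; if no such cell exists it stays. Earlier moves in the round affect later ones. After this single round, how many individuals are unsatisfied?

Initially unsatisfied (in order): (3,1).
  (3,1) → (1,1).
Resulting grid:
Q _ P _ Q
_ P P P _
_ P P _ P
All satisfied now.

0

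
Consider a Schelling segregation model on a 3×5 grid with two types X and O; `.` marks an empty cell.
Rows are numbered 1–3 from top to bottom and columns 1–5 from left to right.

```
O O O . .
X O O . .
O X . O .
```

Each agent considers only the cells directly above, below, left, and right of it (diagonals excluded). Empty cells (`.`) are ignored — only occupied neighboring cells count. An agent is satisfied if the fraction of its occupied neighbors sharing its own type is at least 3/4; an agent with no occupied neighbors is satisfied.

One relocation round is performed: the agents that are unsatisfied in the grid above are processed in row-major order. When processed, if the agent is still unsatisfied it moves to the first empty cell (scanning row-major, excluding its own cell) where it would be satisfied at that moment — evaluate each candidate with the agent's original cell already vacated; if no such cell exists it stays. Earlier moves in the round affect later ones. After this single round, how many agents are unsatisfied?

Initially unsatisfied (in order): (1,1), (2,1), (2,2), (3,1), (3,2).
  (1,1) → (1,4).
  (2,1) → (2,5).
  (2,2) → (1,1).
  (3,1) → (2,1).
  (3,2): now satisfied by earlier moves; stays.
Resulting grid:
O O O O .
O . O . X
. X . O .
All satisfied now.

0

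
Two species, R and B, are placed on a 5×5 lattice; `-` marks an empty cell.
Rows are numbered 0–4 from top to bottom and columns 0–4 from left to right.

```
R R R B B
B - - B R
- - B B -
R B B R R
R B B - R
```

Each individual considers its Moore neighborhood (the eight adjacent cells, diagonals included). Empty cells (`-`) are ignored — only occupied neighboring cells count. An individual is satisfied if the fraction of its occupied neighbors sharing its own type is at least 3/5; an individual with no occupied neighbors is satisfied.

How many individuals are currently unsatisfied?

Row 0: (0,0)R 1/2 not · (0,1)R 2/3 satisfied · (0,2)R 1/3 not · (0,3)B 2/4 not · (0,4)B 2/3 satisfied
Row 1: (1,0)B 0/2 not · (1,3)B 4/6 satisfied · (1,4)R 0/4 not
Row 2: (2,2)B 4/5 satisfied · (2,3)B 3/6 not
Row 3: (3,0)R 1/3 not · (3,1)B 4/6 satisfied · (3,2)B 5/6 satisfied · (3,3)R 2/6 not · (3,4)R 2/3 satisfied
Row 4: (4,0)R 1/3 not · (4,1)B 3/5 satisfied · (4,2)B 3/4 satisfied · (4,4)R 2/2 satisfied
Unsatisfied: (0,0), (0,2), (0,3), (1,0), (1,4), (2,3), (3,0), (3,3), (4,0) — 9 in total.

9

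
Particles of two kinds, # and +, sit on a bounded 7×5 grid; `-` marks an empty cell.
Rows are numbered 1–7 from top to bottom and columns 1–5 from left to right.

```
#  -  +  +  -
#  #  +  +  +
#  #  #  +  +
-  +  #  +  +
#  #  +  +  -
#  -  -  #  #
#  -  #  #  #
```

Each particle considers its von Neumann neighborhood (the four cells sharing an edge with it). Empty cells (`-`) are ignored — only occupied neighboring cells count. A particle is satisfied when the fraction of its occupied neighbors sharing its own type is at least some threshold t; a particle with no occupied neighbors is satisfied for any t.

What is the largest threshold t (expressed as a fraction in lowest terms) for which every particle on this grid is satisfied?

Row 1: (1,1)# 1/1 · (1,3)+ 2/2 · (1,4)+ 2/2
Row 2: (2,1)# 3/3 · (2,2)# 2/3 · (2,3)+ 2/4 · (2,4)+ 4/4 · (2,5)+ 2/2
Row 3: (3,1)# 2/2 · (3,2)# 3/4 · (3,3)# 2/4 · (3,4)+ 3/4 · (3,5)+ 3/3
Row 4: (4,2)+ 0/3 · (4,3)# 1/4 · (4,4)+ 3/4 · (4,5)+ 2/2
Row 5: (5,1)# 2/2 · (5,2)# 1/3 · (5,3)+ 1/3 · (5,4)+ 2/3
Row 6: (6,1)# 2/2 · (6,4)# 2/3 · (6,5)# 2/2
Row 7: (7,1)# 1/1 · (7,3)# 1/1 · (7,4)# 3/3 · (7,5)# 2/2
The smallest same-type fraction is 0/3 at (4,2), which reduces to 0/1. Any threshold above that leaves this particle unsatisfied.

0/1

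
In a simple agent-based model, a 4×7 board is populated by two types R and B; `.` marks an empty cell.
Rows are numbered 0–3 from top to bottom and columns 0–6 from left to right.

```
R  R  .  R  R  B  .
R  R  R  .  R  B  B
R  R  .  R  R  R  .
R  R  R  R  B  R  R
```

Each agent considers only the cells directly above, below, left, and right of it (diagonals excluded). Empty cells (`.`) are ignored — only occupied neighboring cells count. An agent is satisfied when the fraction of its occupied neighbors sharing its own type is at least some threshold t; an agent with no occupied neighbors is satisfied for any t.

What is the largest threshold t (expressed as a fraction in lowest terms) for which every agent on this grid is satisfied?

Row 0: (0,0)R 2/2 · (0,1)R 2/2 · (0,3)R 1/1 · (0,4)R 2/3 · (0,5)B 1/2
Row 1: (1,0)R 3/3 · (1,1)R 4/4 · (1,2)R 1/1 · (1,4)R 2/3 · (1,5)B 2/4 · (1,6)B 1/1
Row 2: (2,0)R 3/3 · (2,1)R 3/3 · (2,3)R 2/2 · (2,4)R 3/4 · (2,5)R 2/3
Row 3: (3,0)R 2/2 · (3,1)R 3/3 · (3,2)R 2/2 · (3,3)R 2/3 · (3,4)B 0/3 · (3,5)R 2/3 · (3,6)R 1/1
The smallest same-type fraction is 0/3 at (3,4), which reduces to 0/1. Any threshold above that leaves this agent unsatisfied.

0/1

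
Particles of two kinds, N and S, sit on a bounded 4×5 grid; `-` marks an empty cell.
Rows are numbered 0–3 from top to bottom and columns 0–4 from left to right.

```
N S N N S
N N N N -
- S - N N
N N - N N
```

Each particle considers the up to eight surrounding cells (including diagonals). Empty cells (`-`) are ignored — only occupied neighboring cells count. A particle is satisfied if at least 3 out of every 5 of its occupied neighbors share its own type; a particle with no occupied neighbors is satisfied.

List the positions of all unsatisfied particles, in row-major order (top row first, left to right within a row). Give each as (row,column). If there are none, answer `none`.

(0,1), (0,4), (1,0), (2,1), (3,0), (3,1)

(0,0)N 2/3 ok
(0,1)S 0/5 unhappy
(0,2)N 4/5 ok
(0,3)N 3/4 ok
(0,4)S 0/2 unhappy
(1,0)N 2/4 unhappy
(1,1)N 4/6 ok
(1,2)N 5/7 ok
(1,3)N 5/6 ok
(2,1)S 0/5 unhappy
(2,3)N 5/5 ok
(2,4)N 4/4 ok
(3,0)N 1/2 unhappy
(3,1)N 1/2 unhappy
(3,3)N 3/3 ok
(3,4)N 3/3 ok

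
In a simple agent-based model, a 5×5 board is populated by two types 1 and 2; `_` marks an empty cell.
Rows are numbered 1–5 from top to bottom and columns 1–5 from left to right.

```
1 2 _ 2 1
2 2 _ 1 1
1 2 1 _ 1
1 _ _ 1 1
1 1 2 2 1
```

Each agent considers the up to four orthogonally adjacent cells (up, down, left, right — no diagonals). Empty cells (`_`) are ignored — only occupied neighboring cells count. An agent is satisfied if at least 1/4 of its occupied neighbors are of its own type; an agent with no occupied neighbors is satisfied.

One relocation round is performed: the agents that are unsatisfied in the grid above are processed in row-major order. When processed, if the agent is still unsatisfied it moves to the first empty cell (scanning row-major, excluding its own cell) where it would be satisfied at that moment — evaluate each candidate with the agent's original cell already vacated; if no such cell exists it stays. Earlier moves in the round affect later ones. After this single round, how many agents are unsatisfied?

0

Initially unsatisfied (in order): (1,1), (1,4), (3,3).
  (1,1) → (2,3).
  (1,4) → (1,1).
  (3,3): now satisfied by earlier moves; stays.
Resulting grid:
2 2 _ _ 1
2 2 1 1 1
1 2 1 _ 1
1 _ _ 1 1
1 1 2 2 1
All satisfied now.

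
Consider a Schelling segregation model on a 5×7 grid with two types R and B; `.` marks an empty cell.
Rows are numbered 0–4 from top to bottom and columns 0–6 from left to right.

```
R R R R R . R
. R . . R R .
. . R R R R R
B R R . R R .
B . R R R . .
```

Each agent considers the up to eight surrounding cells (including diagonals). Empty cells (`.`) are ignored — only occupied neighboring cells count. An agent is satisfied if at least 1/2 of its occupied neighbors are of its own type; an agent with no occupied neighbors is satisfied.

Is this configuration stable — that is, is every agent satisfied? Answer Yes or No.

Yes

Row 0: (0,0)R 2/2 ok · (0,1)R 3/3 ok · (0,2)R 3/3 ok · (0,3)R 3/3 ok · (0,4)R 3/3 ok · (0,6)R 1/1 ok
Row 1: (1,1)R 4/4 ok · (1,4)R 6/6 ok · (1,5)R 6/6 ok
Row 2: (2,2)R 4/4 ok · (2,3)R 5/5 ok · (2,4)R 6/6 ok · (2,5)R 6/6 ok · (2,6)R 3/3 ok
Row 3: (3,0)B 1/2 ok · (3,1)R 3/5 ok · (3,2)R 5/5 ok · (3,4)R 6/6 ok · (3,5)R 5/5 ok
Row 4: (4,0)B 1/2 ok · (4,2)R 3/3 ok · (4,3)R 4/4 ok · (4,4)R 3/3 ok
All meet the threshold, so the configuration is stable.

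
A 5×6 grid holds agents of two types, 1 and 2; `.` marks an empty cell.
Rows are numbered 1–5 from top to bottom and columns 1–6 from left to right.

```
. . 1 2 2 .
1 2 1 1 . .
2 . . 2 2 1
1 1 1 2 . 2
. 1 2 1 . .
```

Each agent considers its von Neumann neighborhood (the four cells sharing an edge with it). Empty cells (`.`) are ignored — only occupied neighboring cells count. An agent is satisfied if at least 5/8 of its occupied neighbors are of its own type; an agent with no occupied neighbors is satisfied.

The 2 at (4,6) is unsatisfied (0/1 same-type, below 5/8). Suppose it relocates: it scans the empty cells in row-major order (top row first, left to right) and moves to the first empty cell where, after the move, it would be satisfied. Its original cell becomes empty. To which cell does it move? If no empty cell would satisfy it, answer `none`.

(1,6)

Vacating (4,6). Empty cells in order:
  (1,1): 0/1 same-type → still unsatisfied.
  (1,2): 1/2 same-type → still unsatisfied.
  (1,6): 1/1 same-type → satisfied — stop here.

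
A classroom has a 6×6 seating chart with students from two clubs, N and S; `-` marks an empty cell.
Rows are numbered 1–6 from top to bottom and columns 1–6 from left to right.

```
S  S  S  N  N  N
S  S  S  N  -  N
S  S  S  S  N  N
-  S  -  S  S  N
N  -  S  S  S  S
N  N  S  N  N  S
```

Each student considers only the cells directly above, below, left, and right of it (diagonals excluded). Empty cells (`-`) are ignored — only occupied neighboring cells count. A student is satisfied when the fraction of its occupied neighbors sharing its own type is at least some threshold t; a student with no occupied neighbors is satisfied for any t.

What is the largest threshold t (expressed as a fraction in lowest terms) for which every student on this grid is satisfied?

1/3

Row 1: (1,1)S 2/2 · (1,2)S 3/3 · (1,3)S 2/3 · (1,4)N 2/3 · (1,5)N 2/2 · (1,6)N 2/2
Row 2: (2,1)S 3/3 · (2,2)S 4/4 · (2,3)S 3/4 · (2,4)N 1/3 · (2,6)N 2/2
Row 3: (3,1)S 2/2 · (3,2)S 4/4 · (3,3)S 3/3 · (3,4)S 2/4 · (3,5)N 1/3 · (3,6)N 3/3
Row 4: (4,2)S 1/1 · (4,4)S 3/3 · (4,5)S 2/4 · (4,6)N 1/3
Row 5: (5,1)N 1/1 · (5,3)S 2/2 · (5,4)S 3/4 · (5,5)S 3/4 · (5,6)S 2/3
Row 6: (6,1)N 2/2 · (6,2)N 1/2 · (6,3)S 1/3 · (6,4)N 1/3 · (6,5)N 1/3 · (6,6)S 1/2
The smallest same-type fraction is 1/3 at (2,4), which reduces to 1/3. Any threshold above that leaves this student unsatisfied.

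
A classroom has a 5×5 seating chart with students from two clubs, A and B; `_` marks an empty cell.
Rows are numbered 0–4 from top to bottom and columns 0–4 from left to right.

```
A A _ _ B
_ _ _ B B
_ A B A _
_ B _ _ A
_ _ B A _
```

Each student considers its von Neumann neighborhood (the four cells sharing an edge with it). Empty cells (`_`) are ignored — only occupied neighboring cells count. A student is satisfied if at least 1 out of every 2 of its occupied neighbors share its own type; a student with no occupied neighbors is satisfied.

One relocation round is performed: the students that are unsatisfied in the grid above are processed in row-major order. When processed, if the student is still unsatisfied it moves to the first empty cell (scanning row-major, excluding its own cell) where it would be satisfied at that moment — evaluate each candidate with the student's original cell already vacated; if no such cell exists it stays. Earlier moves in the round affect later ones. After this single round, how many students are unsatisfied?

Initially unsatisfied (in order): (2,1), (2,2), (2,3), (3,1), (4,2), (4,3).
  (2,1) → (0,2).
  (2,2) → (0,3).
  (2,3) → (1,0).
  (3,1): now satisfied by earlier moves; stays.
  (4,2) → (1,2).
  (4,3): now satisfied by earlier moves; stays.
Resulting grid:
A A A B B
A _ B B B
_ _ _ _ _
_ B _ _ A
_ _ _ A _
Unsatisfied now: (0,2).

1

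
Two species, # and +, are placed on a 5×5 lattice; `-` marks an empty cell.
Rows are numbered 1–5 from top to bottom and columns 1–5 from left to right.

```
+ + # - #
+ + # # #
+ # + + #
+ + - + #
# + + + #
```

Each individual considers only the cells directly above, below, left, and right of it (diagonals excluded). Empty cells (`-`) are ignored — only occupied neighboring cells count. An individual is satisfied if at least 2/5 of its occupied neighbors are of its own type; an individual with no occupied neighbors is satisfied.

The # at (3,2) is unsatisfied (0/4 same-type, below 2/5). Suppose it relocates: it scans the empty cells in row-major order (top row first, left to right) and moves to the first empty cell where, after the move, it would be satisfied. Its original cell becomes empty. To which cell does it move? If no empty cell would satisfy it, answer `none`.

(1,4)

Vacating (3,2). Empty cells in order:
  (1,4): 3/3 same-type → satisfied — stop here.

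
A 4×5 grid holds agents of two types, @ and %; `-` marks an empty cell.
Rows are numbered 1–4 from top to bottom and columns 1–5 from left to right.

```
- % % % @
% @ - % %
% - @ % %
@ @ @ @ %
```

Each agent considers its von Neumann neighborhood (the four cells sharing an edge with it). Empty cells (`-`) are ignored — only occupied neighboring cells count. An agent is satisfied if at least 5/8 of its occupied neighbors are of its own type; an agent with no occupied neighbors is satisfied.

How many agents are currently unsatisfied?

10

Row 1: (1,2)% 1/2 not · (1,3)% 2/2 satisfied · (1,4)% 2/3 satisfied · (1,5)@ 0/2 not
Row 2: (2,1)% 1/2 not · (2,2)@ 0/2 not · (2,4)% 3/3 satisfied · (2,5)% 2/3 satisfied
Row 3: (3,1)% 1/2 not · (3,3)@ 1/2 not · (3,4)% 2/4 not · (3,5)% 3/3 satisfied
Row 4: (4,1)@ 1/2 not · (4,2)@ 2/2 satisfied · (4,3)@ 3/3 satisfied · (4,4)@ 1/3 not · (4,5)% 1/2 not
Unsatisfied: (1,2), (1,5), (2,1), (2,2), (3,1), (3,3), (3,4), (4,1), (4,4), (4,5) — 10 in total.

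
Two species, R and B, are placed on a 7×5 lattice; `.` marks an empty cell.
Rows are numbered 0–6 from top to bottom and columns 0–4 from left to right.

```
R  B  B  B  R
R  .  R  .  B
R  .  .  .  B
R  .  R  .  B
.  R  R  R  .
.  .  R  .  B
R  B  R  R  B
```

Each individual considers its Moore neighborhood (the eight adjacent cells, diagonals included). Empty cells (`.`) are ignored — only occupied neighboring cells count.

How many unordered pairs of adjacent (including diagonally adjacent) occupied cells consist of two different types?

Scan each occupied cell's neighbors to the right and below (and the two forward diagonals) so each pair is counted once.
Row 0: R(0,0)–B(0,1)≠ R(0,0)–R(1,0)= B(0,1)–B(0,2)= B(0,1)–R(1,2)≠ B(0,1)–R(1,0)≠ B(0,2)–B(0,3)= B(0,2)–R(1,2)≠ B(0,3)–R(0,4)≠ B(0,3)–B(1,4)= B(0,3)–R(1,2)≠ R(0,4)–B(1,4)≠  → 7/11 unlike.
Row 1: R(1,0)–R(2,0)= B(1,4)–B(2,4)=  → 0/2 unlike.
Row 2: R(2,0)–R(3,0)= B(2,4)–B(3,4)=  → 0/2 unlike.
Row 3: R(3,0)–R(4,1)= R(3,2)–R(4,2)= R(3,2)–R(4,3)= R(3,2)–R(4,1)= B(3,4)–R(4,3)≠  → 1/5 unlike.
Row 4: R(4,1)–R(4,2)= R(4,1)–R(5,2)= R(4,2)–R(4,3)= R(4,2)–R(5,2)= R(4,3)–B(5,4)≠ R(4,3)–R(5,2)=  → 1/6 unlike.
Row 5: R(5,2)–R(6,2)= R(5,2)–R(6,3)= R(5,2)–B(6,1)≠ B(5,4)–B(6,4)= B(5,4)–R(6,3)≠  → 2/5 unlike.
Row 6: R(6,0)–B(6,1)≠ B(6,1)–R(6,2)≠ R(6,2)–R(6,3)= R(6,3)–B(6,4)≠  → 3/4 unlike.
Total adjacent occupied pairs: 35; unlike-type pairs: 14.

14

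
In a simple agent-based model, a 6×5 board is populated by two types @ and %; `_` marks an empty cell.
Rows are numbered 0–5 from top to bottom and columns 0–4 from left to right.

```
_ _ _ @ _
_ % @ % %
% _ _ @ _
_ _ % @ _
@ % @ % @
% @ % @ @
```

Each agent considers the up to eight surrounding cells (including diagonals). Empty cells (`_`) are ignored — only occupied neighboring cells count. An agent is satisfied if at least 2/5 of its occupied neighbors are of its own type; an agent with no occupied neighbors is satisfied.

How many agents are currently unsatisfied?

(0,3)@ 1/3 ✗
(1,1)% 1/2 ✓
(1,2)@ 2/4 ✓
(1,3)% 1/4 ✗
(1,4)% 1/3 ✗
(2,0)% 1/1 ✓
(2,3)@ 2/5 ✓
(3,2)% 2/5 ✓
(3,3)@ 3/5 ✓
(4,0)@ 1/3 ✗
(4,1)% 3/6 ✓
(4,2)@ 3/7 ✓
(4,3)% 2/7 ✗
(4,4)@ 3/4 ✓
(5,0)% 1/3 ✗
(5,1)@ 2/5 ✓
(5,2)% 2/5 ✓
(5,3)@ 3/5 ✓
(5,4)@ 2/3 ✓
Unsatisfied: (0,3), (1,3), (1,4), (4,0), (4,3), (5,0) — 6 in total.

6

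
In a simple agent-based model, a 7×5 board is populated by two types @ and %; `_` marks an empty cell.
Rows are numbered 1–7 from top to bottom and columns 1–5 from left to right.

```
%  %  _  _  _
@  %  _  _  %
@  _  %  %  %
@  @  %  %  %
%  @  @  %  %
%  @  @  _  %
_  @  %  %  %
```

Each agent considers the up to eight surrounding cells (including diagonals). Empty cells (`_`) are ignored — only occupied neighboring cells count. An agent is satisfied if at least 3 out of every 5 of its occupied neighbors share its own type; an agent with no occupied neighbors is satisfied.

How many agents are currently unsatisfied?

10

Row 1: (1,1)% 2/3 satisfied · (1,2)% 2/3 satisfied
Row 2: (2,1)@ 1/4 not · (2,2)% 3/5 satisfied · (2,5)% 2/2 satisfied
Row 3: (3,1)@ 3/4 satisfied · (3,3)% 4/5 satisfied · (3,4)% 6/6 satisfied · (3,5)% 4/4 satisfied
Row 4: (4,1)@ 3/4 satisfied · (4,2)@ 4/7 not · (4,3)% 4/7 not · (4,4)% 7/8 satisfied · (4,5)% 5/5 satisfied
Row 5: (5,1)% 1/5 not · (5,2)@ 5/8 satisfied · (5,3)@ 4/7 not · (5,4)% 5/7 satisfied · (5,5)% 4/4 satisfied
Row 6: (6,1)% 1/4 not · (6,2)@ 4/7 not · (6,3)@ 4/7 not · (6,5)% 4/4 satisfied
Row 7: (7,2)@ 2/4 not · (7,3)% 1/4 not · (7,4)% 3/4 satisfied · (7,5)% 2/2 satisfied
Unsatisfied: (2,1), (4,2), (4,3), (5,1), (5,3), (6,1), (6,2), (6,3), (7,2), (7,3) — 10 in total.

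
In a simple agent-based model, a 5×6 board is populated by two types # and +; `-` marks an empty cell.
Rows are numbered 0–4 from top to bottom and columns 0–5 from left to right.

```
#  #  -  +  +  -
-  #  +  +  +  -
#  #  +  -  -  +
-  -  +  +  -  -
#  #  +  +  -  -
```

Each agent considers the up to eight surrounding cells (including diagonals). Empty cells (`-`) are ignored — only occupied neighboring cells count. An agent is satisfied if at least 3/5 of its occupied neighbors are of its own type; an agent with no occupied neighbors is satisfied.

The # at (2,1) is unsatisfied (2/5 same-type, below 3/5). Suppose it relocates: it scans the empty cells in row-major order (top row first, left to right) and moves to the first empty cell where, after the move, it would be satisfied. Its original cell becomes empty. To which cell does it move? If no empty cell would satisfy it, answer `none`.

(1,0)

Vacating (2,1). Empty cells in order:
  (0,2): 2/5 same-type → still unsatisfied.
  (0,5): 0/2 same-type → still unsatisfied.
  (1,0): 4/4 same-type → satisfied — stop here.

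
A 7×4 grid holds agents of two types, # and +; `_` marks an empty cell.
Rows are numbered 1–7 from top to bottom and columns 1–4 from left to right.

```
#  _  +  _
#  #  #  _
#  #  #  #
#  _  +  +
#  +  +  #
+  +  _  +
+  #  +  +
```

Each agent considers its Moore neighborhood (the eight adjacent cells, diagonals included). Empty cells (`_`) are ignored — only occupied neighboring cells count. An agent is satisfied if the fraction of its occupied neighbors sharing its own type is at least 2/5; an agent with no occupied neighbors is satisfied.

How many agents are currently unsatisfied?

4

Row 1: (1,1)# 2/2 ✓ · (1,3)+ 0/2 ✗
Row 2: (2,1)# 4/4 ✓ · (2,2)# 6/7 ✓ · (2,3)# 4/5 ✓
Row 3: (3,1)# 4/4 ✓ · (3,2)# 6/7 ✓ · (3,3)# 4/6 ✓ · (3,4)# 2/4 ✓
Row 4: (4,1)# 3/4 ✓ · (4,3)+ 3/7 ✓ · (4,4)+ 2/5 ✓
Row 5: (5,1)# 1/4 ✗ · (5,2)+ 4/6 ✓ · (5,3)+ 5/6 ✓ · (5,4)# 0/4 ✗
Row 6: (6,1)+ 3/5 ✓ · (6,2)+ 5/7 ✓ · (6,4)+ 3/4 ✓
Row 7: (7,1)+ 2/3 ✓ · (7,2)# 0/4 ✗ · (7,3)+ 3/4 ✓ · (7,4)+ 2/2 ✓
Unsatisfied: (1,3), (5,1), (5,4), (7,2) — 4 in total.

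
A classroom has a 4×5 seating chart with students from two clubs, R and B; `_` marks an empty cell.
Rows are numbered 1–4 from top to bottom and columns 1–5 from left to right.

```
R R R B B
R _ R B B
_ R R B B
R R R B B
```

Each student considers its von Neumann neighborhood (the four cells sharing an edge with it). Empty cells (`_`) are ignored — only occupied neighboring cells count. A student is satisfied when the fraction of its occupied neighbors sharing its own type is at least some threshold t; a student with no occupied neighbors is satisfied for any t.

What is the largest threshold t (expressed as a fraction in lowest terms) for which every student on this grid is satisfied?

2/3

Row 1: (1,1)R 2/2 · (1,2)R 2/2 · (1,3)R 2/3 · (1,4)B 2/3 · (1,5)B 2/2
Row 2: (2,1)R 1/1 · (2,3)R 2/3 · (2,4)B 3/4 · (2,5)B 3/3
Row 3: (3,2)R 2/2 · (3,3)R 3/4 · (3,4)B 3/4 · (3,5)B 3/3
Row 4: (4,1)R 1/1 · (4,2)R 3/3 · (4,3)R 2/3 · (4,4)B 2/3 · (4,5)B 2/2
The smallest same-type fraction is 2/3 at (1,3), which reduces to 2/3. Any threshold above that leaves this student unsatisfied.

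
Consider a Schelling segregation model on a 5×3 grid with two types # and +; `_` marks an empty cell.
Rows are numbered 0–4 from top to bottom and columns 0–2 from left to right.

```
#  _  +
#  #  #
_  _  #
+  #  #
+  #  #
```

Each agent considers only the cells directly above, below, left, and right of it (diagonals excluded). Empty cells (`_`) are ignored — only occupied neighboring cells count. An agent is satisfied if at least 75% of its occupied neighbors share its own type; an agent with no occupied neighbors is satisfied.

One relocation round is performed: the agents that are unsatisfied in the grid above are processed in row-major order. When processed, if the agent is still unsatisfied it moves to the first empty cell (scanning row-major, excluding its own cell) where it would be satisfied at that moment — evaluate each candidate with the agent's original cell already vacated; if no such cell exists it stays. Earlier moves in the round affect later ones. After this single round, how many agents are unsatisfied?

Initially unsatisfied (in order): (0,2), (1,2), (3,0), (3,1), (4,0), (4,1).
  (0,2): no empty cell satisfies it; stays.
  (1,2) → (2,1).
  (3,0): no empty cell satisfies it; stays.
  (3,1): now satisfied by earlier moves; stays.
  (4,0): no empty cell satisfies it; stays.
  (4,1): no empty cell satisfies it; stays.
Resulting grid:
# _ +
# # _
_ # #
+ # #
+ # #
Unsatisfied now: (3,0), (4,0), (4,1).

3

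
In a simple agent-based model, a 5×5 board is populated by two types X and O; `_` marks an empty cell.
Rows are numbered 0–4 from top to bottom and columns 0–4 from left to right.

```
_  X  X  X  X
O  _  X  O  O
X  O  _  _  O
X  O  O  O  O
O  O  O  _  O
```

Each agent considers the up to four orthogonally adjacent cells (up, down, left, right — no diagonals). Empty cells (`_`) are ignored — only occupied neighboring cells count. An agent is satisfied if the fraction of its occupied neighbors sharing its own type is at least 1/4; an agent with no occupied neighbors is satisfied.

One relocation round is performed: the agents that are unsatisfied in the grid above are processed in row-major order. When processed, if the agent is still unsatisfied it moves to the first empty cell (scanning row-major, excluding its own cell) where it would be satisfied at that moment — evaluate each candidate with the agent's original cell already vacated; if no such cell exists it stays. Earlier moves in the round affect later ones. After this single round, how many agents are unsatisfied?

0

Initially unsatisfied (in order): (1,0).
  (1,0) → (1,1).
Resulting grid:
_ X X X X
_ O X O O
X O _ _ O
X O O O O
O O O _ O
All satisfied now.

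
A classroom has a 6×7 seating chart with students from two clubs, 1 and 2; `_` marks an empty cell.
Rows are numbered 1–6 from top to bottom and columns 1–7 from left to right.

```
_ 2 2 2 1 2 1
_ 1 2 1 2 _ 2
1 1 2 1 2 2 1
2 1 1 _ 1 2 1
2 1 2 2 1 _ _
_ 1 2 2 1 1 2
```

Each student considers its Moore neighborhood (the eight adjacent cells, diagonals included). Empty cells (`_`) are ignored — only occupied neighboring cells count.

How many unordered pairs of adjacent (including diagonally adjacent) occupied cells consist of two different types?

Scan each occupied cell's neighbors to the right and below (and the two forward diagonals) so each pair is counted once.
Row 1: 2(1,2)–2(1,3)= 2(1,2)–1(2,2)≠ 2(1,2)–2(2,3)= 2(1,3)–2(1,4)= 2(1,3)–2(2,3)= 2(1,3)–1(2,4)≠ 2(1,3)–1(2,2)≠ 2(1,4)–1(1,5)≠ 2(1,4)–1(2,4)≠ 2(1,4)–2(2,5)= 2(1,4)–2(2,3)= 1(1,5)–2(1,6)≠ 1(1,5)–2(2,5)≠ 1(1,5)–1(2,4)= 2(1,6)–1(1,7)≠ 2(1,6)–2(2,7)= 2(1,6)–2(2,5)= 1(1,7)–2(2,7)≠  → 9/18 unlike.
Row 2: 1(2,2)–2(2,3)≠ 1(2,2)–1(3,2)= 1(2,2)–2(3,3)≠ 1(2,2)–1(3,1)= 2(2,3)–1(2,4)≠ 2(2,3)–2(3,3)= 2(2,3)–1(3,4)≠ 2(2,3)–1(3,2)≠ 1(2,4)–2(2,5)≠ 1(2,4)–1(3,4)= 1(2,4)–2(3,5)≠ 1(2,4)–2(3,3)≠ 2(2,5)–2(3,5)= 2(2,5)–2(3,6)= 2(2,5)–1(3,4)≠ 2(2,7)–1(3,7)≠ 2(2,7)–2(3,6)=  → 10/17 unlike.
Row 3: 1(3,1)–1(3,2)= 1(3,1)–2(4,1)≠ 1(3,1)–1(4,2)= 1(3,2)–2(3,3)≠ 1(3,2)–1(4,2)= 1(3,2)–1(4,3)= 1(3,2)–2(4,1)≠ 2(3,3)–1(3,4)≠ 2(3,3)–1(4,3)≠ 2(3,3)–1(4,2)≠ 1(3,4)–2(3,5)≠ 1(3,4)–1(4,5)= 1(3,4)–1(4,3)= 2(3,5)–2(3,6)= 2(3,5)–1(4,5)≠ 2(3,5)–2(4,6)= 2(3,6)–1(3,7)≠ 2(3,6)–2(4,6)= 2(3,6)–1(4,7)≠ 2(3,6)–1(4,5)≠ 1(3,7)–1(4,7)= 1(3,7)–2(4,6)≠  → 12/22 unlike.
Row 4: 2(4,1)–1(4,2)≠ 2(4,1)–2(5,1)= 2(4,1)–1(5,2)≠ 1(4,2)–1(4,3)= 1(4,2)–1(5,2)= 1(4,2)–2(5,3)≠ 1(4,2)–2(5,1)≠ 1(4,3)–2(5,3)≠ 1(4,3)–2(5,4)≠ 1(4,3)–1(5,2)= 1(4,5)–2(4,6)≠ 1(4,5)–1(5,5)= 1(4,5)–2(5,4)≠ 2(4,6)–1(4,7)≠ 2(4,6)–1(5,5)≠  → 10/15 unlike.
Row 5: 2(5,1)–1(5,2)≠ 2(5,1)–1(6,2)≠ 1(5,2)–2(5,3)≠ 1(5,2)–1(6,2)= 1(5,2)–2(6,3)≠ 2(5,3)–2(5,4)= 2(5,3)–2(6,3)= 2(5,3)–2(6,4)= 2(5,3)–1(6,2)≠ 2(5,4)–1(5,5)≠ 2(5,4)–2(6,4)= 2(5,4)–1(6,5)≠ 2(5,4)–2(6,3)= 1(5,5)–1(6,5)= 1(5,5)–1(6,6)= 1(5,5)–2(6,4)≠  → 8/16 unlike.
Row 6: 1(6,2)–2(6,3)≠ 2(6,3)–2(6,4)= 2(6,4)–1(6,5)≠ 1(6,5)–1(6,6)= 1(6,6)–2(6,7)≠  → 3/5 unlike.
Total adjacent occupied pairs: 93; unlike-type pairs: 52.

52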